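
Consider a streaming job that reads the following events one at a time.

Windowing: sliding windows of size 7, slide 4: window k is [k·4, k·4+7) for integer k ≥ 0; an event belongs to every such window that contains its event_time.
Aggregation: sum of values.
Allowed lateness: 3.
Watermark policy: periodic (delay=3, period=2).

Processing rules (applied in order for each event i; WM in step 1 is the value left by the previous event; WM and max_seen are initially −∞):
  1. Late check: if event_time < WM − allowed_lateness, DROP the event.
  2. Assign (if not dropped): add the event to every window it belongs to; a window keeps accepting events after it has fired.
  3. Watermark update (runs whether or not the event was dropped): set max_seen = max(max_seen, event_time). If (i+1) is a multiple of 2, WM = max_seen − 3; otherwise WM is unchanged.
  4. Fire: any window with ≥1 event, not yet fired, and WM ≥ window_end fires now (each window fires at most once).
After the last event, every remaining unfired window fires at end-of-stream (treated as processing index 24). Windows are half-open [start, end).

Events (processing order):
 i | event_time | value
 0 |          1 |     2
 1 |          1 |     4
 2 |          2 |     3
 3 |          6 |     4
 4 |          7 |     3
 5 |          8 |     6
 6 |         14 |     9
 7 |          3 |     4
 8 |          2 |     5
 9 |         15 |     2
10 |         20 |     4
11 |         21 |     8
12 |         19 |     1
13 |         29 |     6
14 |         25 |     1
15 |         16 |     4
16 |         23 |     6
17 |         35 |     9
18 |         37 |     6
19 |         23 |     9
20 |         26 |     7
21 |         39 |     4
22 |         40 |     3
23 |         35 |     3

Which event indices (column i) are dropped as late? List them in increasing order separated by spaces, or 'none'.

i=0 t=1 v=2: → [0,7); WM=−∞
i=1 t=1 v=4: → [0,7); WM=-2
i=2 t=2 v=3: → [0,7); WM=-2
i=3 t=6 v=4: → [4,11),[0,7); WM=3
i=4 t=7 v=3: → [4,11); WM=3
i=5 t=8 v=6: → [8,15),[4,11); WM=5
i=6 t=14 v=9: → [12,19),[8,15); WM=5
i=7 t=3 v=4: → [0,7); WM=11; [0,7) fires=17 [4,11) fires=13
i=8 t=2 v=5: DROP (t<11-3); WM=11
i=9 t=15 v=2: → [12,19); WM=12
i=10 t=20 v=4: → [20,27),[16,23); WM=12
i=11 t=21 v=8: → [20,27),[16,23); WM=18; [8,15) fires=15
i=12 t=19 v=1: → [16,23); WM=18
i=13 t=29 v=6: → [28,35),[24,31); WM=26; [12,19) fires=11 [16,23) fires=13
i=14 t=25 v=1: → [24,31),[20,27); WM=26
i=15 t=16 v=4: DROP (t<26-3); WM=26
i=16 t=23 v=6: → [20,27); WM=26
i=17 t=35 v=9: → [32,39); WM=32; [20,27) fires=19 [24,31) fires=7
i=18 t=37 v=6: → [36,43),[32,39); WM=32
i=19 t=23 v=9: DROP (t<32-3); WM=34
i=20 t=26 v=7: DROP (t<34-3); WM=34
i=21 t=39 v=4: → [36,43); WM=36; [28,35) fires=6
i=22 t=40 v=3: → [40,47),[36,43); WM=36
i=23 t=35 v=3: → [32,39); WM=37

8 15 19 20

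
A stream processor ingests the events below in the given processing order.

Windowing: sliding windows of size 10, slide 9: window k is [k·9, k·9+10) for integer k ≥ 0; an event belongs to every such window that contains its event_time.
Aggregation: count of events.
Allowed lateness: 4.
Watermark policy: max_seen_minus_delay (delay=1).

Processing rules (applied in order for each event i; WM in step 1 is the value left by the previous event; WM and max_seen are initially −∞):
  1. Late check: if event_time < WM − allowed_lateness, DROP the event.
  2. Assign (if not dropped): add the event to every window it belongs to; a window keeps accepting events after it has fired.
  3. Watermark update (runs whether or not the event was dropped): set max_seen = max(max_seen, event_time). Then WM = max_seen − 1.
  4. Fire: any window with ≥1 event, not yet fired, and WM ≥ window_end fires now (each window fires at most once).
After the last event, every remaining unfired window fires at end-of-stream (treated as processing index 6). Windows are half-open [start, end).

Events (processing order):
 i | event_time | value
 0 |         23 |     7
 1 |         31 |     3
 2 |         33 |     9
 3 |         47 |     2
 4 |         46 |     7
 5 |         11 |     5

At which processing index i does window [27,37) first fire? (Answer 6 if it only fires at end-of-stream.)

i=0 t=23 v=7: → [18,28); WM=22
i=1 t=31 v=3: → [27,37); WM=30; [18,28) fires=1
i=2 t=33 v=9: → [27,37); WM=32
i=3 t=47 v=2: → [45,55); WM=46; [27,37) fires=2
i=4 t=46 v=7: → [45,55); WM=46
i=5 t=11 v=5: DROP (t<46-4); WM=46

3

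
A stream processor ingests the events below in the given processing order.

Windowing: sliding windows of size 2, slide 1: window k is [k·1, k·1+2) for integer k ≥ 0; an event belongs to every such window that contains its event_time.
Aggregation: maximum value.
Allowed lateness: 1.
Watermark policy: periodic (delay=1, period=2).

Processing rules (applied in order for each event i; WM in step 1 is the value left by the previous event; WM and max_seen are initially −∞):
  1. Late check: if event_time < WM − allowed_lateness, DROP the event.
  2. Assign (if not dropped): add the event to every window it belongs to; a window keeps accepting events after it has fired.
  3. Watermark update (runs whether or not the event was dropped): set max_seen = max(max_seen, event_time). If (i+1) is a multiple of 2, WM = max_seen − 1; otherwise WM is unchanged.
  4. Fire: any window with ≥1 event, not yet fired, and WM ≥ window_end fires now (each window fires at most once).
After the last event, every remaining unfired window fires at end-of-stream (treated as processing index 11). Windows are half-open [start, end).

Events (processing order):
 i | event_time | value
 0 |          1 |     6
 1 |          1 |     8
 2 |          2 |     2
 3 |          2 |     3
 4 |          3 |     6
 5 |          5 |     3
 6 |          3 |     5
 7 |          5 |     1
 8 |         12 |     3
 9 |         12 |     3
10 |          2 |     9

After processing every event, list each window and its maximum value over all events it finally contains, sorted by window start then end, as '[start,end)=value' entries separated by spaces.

[0,2)=8 [1,3)=8 [2,4)=6 [3,5)=6 [4,6)=3 [5,7)=3 [11,13)=3 [12,14)=3

i=0 t=1 v=6: → [1,3),[0,2); WM=−∞
i=1 t=1 v=8: → [1,3),[0,2); WM=0
i=2 t=2 v=2: → [2,4),[1,3); WM=0
i=3 t=2 v=3: → [2,4),[1,3); WM=1
i=4 t=3 v=6: → [3,5),[2,4); WM=1
i=5 t=5 v=3: → [5,7),[4,6); WM=4; [0,2) fires=8 [1,3) fires=8 [2,4) fires=6
i=6 t=3 v=5: → [3,5),[2,4); WM=4
i=7 t=5 v=1: → [5,7),[4,6); WM=4
i=8 t=12 v=3: → [12,14),[11,13); WM=4
i=9 t=12 v=3: → [12,14),[11,13); WM=11; [3,5) fires=6 [4,6) fires=3 [5,7) fires=3
i=10 t=2 v=9: DROP (t<11-1); WM=11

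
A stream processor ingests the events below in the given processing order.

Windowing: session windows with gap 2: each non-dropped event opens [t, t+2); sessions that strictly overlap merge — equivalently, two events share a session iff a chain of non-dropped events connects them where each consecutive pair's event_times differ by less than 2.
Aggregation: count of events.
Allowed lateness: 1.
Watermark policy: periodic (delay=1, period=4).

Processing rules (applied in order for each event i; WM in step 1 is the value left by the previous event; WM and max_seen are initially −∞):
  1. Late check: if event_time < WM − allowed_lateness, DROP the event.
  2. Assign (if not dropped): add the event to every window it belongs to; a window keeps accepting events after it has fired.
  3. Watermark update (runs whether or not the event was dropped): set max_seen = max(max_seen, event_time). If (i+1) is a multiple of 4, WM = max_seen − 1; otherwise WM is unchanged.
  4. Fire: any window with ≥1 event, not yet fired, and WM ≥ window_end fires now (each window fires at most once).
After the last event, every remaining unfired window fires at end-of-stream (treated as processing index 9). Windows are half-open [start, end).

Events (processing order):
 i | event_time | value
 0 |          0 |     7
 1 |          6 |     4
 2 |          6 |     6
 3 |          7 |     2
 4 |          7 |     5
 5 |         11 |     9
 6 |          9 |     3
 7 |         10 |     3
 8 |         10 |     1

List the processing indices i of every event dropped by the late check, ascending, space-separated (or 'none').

i=0 t=0 v=7: → [0,2); WM=−∞
i=1 t=6 v=4: → [6,8); WM=−∞
i=2 t=6 v=6: → [6,8); WM=−∞
i=3 t=7 v=2: → [6,9); WM=6
i=4 t=7 v=5: → [6,9); WM=6
i=5 t=11 v=9: → [11,13); WM=6
i=6 t=9 v=3: → [9,11); WM=6
i=7 t=10 v=3: → [9,13); WM=10
i=8 t=10 v=1: → [9,13); WM=10

none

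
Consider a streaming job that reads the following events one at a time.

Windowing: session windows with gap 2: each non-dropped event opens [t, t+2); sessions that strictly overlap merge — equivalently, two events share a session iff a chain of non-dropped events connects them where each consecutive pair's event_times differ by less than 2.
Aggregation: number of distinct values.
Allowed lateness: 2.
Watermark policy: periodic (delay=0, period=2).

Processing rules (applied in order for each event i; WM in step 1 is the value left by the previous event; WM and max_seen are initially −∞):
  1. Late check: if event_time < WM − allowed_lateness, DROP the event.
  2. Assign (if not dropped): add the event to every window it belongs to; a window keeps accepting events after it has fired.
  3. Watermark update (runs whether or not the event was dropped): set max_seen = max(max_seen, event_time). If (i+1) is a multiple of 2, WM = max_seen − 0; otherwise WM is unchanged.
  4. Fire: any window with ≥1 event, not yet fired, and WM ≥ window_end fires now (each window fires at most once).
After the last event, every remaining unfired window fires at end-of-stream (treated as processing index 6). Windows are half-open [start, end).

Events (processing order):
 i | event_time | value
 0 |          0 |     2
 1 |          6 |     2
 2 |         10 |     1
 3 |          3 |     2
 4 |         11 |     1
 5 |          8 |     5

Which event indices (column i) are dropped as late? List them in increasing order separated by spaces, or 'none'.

3

i=0 t=0 v=2: → [0,2); WM=−∞
i=1 t=6 v=2: → [6,8); WM=6
i=2 t=10 v=1: → [10,12); WM=6
i=3 t=3 v=2: DROP (t<6-2); WM=10
i=4 t=11 v=1: → [10,13); WM=10
i=5 t=8 v=5: → [8,10); WM=11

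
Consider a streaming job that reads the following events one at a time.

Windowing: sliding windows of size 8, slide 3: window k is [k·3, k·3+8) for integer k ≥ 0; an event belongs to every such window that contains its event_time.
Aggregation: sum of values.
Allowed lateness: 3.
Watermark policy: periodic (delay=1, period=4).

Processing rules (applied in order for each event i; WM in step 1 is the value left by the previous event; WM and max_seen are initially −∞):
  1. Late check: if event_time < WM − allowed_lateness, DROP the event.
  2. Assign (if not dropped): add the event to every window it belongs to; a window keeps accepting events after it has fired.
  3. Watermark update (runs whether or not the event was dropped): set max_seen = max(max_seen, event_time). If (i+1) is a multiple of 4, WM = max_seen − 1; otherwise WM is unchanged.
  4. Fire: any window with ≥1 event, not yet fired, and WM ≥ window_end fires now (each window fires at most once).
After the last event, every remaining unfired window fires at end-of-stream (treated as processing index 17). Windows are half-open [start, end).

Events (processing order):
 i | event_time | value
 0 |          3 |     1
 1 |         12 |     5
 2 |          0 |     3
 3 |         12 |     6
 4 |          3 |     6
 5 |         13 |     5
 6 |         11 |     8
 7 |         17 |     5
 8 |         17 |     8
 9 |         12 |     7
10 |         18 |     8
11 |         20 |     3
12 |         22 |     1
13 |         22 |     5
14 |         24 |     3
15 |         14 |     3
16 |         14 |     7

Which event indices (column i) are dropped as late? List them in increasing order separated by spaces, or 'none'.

4 9 15 16

i=0 t=3 v=1: → [3,11),[0,8); WM=−∞
i=1 t=12 v=5: → [12,20),[9,17),[6,14); WM=−∞
i=2 t=0 v=3: → [0,8); WM=−∞
i=3 t=12 v=6: → [12,20),[9,17),[6,14); WM=11; [0,8) fires=4 [3,11) fires=1
i=4 t=3 v=6: DROP (t<11-3); WM=11
i=5 t=13 v=5: → [12,20),[9,17),[6,14); WM=11
i=6 t=11 v=8: → [9,17),[6,14); WM=11
i=7 t=17 v=5: → [15,23),[12,20); WM=16; [6,14) fires=24
i=8 t=17 v=8: → [15,23),[12,20); WM=16
i=9 t=12 v=7: DROP (t<16-3); WM=16
i=10 t=18 v=8: → [18,26),[15,23),[12,20); WM=16
i=11 t=20 v=3: → [18,26),[15,23); WM=19; [9,17) fires=24
i=12 t=22 v=1: → [21,29),[18,26),[15,23); WM=19
i=13 t=22 v=5: → [21,29),[18,26),[15,23); WM=19
i=14 t=24 v=3: → [24,32),[21,29),[18,26); WM=19
i=15 t=14 v=3: DROP (t<19-3); WM=23; [12,20) fires=37 [15,23) fires=30
i=16 t=14 v=7: DROP (t<23-3); WM=23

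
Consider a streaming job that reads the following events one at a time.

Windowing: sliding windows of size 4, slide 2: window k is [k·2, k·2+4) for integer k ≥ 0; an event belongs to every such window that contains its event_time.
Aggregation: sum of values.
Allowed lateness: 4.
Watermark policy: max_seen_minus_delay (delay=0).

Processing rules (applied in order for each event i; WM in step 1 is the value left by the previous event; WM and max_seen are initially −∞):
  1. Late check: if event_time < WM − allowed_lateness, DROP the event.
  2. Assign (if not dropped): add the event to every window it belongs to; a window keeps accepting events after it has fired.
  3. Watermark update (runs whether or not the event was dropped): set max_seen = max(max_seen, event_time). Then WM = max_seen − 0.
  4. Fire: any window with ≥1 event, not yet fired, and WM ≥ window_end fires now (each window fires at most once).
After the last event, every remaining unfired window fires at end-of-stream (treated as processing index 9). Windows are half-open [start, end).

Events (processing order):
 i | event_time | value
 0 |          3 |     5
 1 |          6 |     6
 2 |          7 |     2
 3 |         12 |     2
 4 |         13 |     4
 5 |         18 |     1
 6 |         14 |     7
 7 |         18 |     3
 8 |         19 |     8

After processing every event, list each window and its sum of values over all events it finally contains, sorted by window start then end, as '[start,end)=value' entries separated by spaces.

i=0 t=3 v=5: → [2,6),[0,4); WM=3
i=1 t=6 v=6: → [6,10),[4,8); WM=6; [0,4) fires=5 [2,6) fires=5
i=2 t=7 v=2: → [6,10),[4,8); WM=7
i=3 t=12 v=2: → [12,16),[10,14); WM=12; [4,8) fires=8 [6,10) fires=8
i=4 t=13 v=4: → [12,16),[10,14); WM=13
i=5 t=18 v=1: → [18,22),[16,20); WM=18; [10,14) fires=6 [12,16) fires=6
i=6 t=14 v=7: → [14,18),[12,16); WM=18; [14,18) fires=7
i=7 t=18 v=3: → [18,22),[16,20); WM=18
i=8 t=19 v=8: → [18,22),[16,20); WM=19

[0,4)=5 [2,6)=5 [4,8)=8 [6,10)=8 [10,14)=6 [12,16)=13 [14,18)=7 [16,20)=12 [18,22)=12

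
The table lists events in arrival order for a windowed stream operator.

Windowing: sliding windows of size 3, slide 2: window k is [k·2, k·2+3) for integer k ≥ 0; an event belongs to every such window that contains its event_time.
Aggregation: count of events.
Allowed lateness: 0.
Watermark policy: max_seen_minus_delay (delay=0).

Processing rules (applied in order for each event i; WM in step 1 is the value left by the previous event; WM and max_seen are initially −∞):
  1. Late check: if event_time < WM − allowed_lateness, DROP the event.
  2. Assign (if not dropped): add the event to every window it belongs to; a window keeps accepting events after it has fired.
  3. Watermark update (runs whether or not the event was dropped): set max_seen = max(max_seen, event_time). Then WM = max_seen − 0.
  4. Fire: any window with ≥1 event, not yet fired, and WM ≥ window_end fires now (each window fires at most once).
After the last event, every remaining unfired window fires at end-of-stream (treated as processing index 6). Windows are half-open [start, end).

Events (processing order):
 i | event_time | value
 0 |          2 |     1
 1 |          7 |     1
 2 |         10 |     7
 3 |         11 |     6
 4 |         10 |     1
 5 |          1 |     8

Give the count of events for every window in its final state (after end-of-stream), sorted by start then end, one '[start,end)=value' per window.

[0,3)=1 [2,5)=1 [6,9)=1 [8,11)=1 [10,13)=2

i=0 t=2 v=1: → [2,5),[0,3); WM=2
i=1 t=7 v=1: → [6,9); WM=7; [0,3) fires=1 [2,5) fires=1
i=2 t=10 v=7: → [10,13),[8,11); WM=10; [6,9) fires=1
i=3 t=11 v=6: → [10,13); WM=11; [8,11) fires=1
i=4 t=10 v=1: DROP (t<11-0); WM=11
i=5 t=1 v=8: DROP (t<11-0); WM=11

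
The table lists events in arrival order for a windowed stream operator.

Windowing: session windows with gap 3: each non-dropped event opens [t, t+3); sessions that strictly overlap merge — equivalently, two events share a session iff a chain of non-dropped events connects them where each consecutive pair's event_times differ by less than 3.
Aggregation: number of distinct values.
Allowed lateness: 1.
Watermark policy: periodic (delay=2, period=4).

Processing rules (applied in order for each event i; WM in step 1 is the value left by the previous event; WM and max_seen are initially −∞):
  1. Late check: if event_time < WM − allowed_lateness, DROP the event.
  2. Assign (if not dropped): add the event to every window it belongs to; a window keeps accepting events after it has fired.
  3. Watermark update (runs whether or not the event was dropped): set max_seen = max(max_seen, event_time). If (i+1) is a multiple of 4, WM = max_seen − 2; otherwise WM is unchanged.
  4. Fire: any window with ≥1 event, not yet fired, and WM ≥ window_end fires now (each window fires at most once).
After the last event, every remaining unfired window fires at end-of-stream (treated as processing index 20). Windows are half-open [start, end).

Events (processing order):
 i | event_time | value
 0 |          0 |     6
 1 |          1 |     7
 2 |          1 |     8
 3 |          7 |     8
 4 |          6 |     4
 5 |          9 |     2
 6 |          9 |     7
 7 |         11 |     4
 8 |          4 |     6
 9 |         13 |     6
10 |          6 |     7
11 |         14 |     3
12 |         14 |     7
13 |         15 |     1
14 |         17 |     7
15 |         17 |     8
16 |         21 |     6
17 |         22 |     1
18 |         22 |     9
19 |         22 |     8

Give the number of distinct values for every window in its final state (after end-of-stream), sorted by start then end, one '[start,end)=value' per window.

i=0 t=0 v=6: → [0,3); WM=−∞
i=1 t=1 v=7: → [0,4); WM=−∞
i=2 t=1 v=8: → [0,4); WM=−∞
i=3 t=7 v=8: → [7,10); WM=5
i=4 t=6 v=4: → [6,10); WM=5
i=5 t=9 v=2: → [6,12); WM=5
i=6 t=9 v=7: → [6,12); WM=5
i=7 t=11 v=4: → [6,14); WM=9
i=8 t=4 v=6: DROP (t<9-1); WM=9
i=9 t=13 v=6: → [6,16); WM=9
i=10 t=6 v=7: DROP (t<9-1); WM=9
i=11 t=14 v=3: → [6,17); WM=12
i=12 t=14 v=7: → [6,17); WM=12
i=13 t=15 v=1: → [6,18); WM=12
i=14 t=17 v=7: → [6,20); WM=12
i=15 t=17 v=8: → [6,20); WM=15
i=16 t=21 v=6: → [21,24); WM=15
i=17 t=22 v=1: → [21,25); WM=15
i=18 t=22 v=9: → [21,25); WM=15
i=19 t=22 v=8: → [21,25); WM=20

[0,4)=3 [6,20)=7 [21,25)=4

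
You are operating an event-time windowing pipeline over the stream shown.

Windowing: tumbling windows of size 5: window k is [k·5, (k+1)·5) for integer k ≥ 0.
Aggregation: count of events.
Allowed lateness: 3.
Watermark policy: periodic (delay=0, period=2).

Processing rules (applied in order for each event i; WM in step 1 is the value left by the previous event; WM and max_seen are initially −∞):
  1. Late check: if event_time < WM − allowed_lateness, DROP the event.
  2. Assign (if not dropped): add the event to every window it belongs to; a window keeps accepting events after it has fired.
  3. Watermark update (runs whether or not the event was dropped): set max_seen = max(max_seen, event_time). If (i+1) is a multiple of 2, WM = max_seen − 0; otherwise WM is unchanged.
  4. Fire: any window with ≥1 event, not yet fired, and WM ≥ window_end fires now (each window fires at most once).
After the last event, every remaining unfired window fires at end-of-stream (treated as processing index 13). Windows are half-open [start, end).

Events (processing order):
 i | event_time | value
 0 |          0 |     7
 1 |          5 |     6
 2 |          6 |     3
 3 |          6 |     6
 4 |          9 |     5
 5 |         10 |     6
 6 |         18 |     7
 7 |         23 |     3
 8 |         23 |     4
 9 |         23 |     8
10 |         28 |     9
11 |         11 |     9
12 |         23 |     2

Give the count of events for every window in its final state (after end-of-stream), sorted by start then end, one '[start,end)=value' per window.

[0,5)=1 [5,10)=4 [10,15)=1 [15,20)=1 [20,25)=3 [25,30)=1

i=0 t=0 v=7: → [0,5); WM=−∞
i=1 t=5 v=6: → [5,10); WM=5; [0,5) fires=1
i=2 t=6 v=3: → [5,10); WM=5
i=3 t=6 v=6: → [5,10); WM=6
i=4 t=9 v=5: → [5,10); WM=6
i=5 t=10 v=6: → [10,15); WM=10; [5,10) fires=4
i=6 t=18 v=7: → [15,20); WM=10
i=7 t=23 v=3: → [20,25); WM=23; [10,15) fires=1 [15,20) fires=1
i=8 t=23 v=4: → [20,25); WM=23
i=9 t=23 v=8: → [20,25); WM=23
i=10 t=28 v=9: → [25,30); WM=23
i=11 t=11 v=9: DROP (t<23-3); WM=28; [20,25) fires=3
i=12 t=23 v=2: DROP (t<28-3); WM=28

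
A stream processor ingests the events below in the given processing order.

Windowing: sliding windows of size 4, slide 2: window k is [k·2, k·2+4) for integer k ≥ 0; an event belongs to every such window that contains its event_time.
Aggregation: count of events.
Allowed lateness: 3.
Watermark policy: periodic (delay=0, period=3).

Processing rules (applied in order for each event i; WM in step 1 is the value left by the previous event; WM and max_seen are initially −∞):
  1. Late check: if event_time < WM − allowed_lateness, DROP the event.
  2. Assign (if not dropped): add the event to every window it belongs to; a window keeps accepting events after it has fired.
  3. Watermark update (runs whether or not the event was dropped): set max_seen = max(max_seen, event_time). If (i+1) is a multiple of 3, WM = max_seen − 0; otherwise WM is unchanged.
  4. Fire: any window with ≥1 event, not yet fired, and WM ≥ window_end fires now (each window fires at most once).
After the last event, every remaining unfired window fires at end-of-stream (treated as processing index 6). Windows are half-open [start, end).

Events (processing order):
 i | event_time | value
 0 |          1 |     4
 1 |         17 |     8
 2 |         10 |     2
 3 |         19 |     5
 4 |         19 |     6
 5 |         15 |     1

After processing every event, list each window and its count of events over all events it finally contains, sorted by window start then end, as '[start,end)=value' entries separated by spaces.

[0,4)=1 [8,12)=1 [10,14)=1 [12,16)=1 [14,18)=2 [16,20)=3 [18,22)=2

i=0 t=1 v=4: → [0,4); WM=−∞
i=1 t=17 v=8: → [16,20),[14,18); WM=−∞
i=2 t=10 v=2: → [10,14),[8,12); WM=17; [0,4) fires=1 [8,12) fires=1 [10,14) fires=1
i=3 t=19 v=5: → [18,22),[16,20); WM=17
i=4 t=19 v=6: → [18,22),[16,20); WM=17
i=5 t=15 v=1: → [14,18),[12,16); WM=19; [12,16) fires=1 [14,18) fires=2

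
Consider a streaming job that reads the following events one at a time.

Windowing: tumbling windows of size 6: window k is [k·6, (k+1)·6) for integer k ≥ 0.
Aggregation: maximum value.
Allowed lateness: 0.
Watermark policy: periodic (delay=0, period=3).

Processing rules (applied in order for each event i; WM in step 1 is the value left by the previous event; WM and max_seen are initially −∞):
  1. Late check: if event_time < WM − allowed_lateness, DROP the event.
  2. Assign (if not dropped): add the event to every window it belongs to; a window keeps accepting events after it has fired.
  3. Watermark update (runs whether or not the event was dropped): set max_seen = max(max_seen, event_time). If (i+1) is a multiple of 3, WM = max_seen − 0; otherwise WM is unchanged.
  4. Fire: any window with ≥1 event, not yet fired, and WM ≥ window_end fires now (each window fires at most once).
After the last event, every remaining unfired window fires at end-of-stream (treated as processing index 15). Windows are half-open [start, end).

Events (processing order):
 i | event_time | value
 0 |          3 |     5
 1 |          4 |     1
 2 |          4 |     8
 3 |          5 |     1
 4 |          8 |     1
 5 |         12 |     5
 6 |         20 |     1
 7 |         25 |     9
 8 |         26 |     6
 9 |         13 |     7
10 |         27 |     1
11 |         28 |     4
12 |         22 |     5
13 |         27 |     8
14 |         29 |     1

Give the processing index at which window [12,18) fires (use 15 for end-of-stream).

i=0 t=3 v=5: → [0,6); WM=−∞
i=1 t=4 v=1: → [0,6); WM=−∞
i=2 t=4 v=8: → [0,6); WM=4
i=3 t=5 v=1: → [0,6); WM=4
i=4 t=8 v=1: → [6,12); WM=4
i=5 t=12 v=5: → [12,18); WM=12; [0,6) fires=8 [6,12) fires=1
i=6 t=20 v=1: → [18,24); WM=12
i=7 t=25 v=9: → [24,30); WM=12
i=8 t=26 v=6: → [24,30); WM=26; [12,18) fires=5 [18,24) fires=1
i=9 t=13 v=7: DROP (t<26-0); WM=26
i=10 t=27 v=1: → [24,30); WM=26
i=11 t=28 v=4: → [24,30); WM=28
i=12 t=22 v=5: DROP (t<28-0); WM=28
i=13 t=27 v=8: DROP (t<28-0); WM=28
i=14 t=29 v=1: → [24,30); WM=29

8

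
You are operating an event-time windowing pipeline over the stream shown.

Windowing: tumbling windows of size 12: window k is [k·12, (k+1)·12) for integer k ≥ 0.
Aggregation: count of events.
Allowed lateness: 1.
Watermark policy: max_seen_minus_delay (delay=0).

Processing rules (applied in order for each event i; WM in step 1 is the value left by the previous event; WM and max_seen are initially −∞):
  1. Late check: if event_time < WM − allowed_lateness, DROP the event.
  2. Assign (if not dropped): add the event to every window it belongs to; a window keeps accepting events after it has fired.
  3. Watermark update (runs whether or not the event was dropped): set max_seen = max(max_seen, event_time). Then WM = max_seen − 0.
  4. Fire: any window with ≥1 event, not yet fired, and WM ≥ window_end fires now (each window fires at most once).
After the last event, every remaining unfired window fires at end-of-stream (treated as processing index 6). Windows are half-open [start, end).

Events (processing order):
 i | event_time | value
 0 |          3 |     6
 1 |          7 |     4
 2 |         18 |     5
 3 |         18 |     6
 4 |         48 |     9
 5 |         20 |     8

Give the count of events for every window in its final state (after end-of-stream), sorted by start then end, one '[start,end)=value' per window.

[0,12)=2 [12,24)=2 [48,60)=1

i=0 t=3 v=6: → [0,12); WM=3
i=1 t=7 v=4: → [0,12); WM=7
i=2 t=18 v=5: → [12,24); WM=18; [0,12) fires=2
i=3 t=18 v=6: → [12,24); WM=18
i=4 t=48 v=9: → [48,60); WM=48; [12,24) fires=2
i=5 t=20 v=8: DROP (t<48-1); WM=48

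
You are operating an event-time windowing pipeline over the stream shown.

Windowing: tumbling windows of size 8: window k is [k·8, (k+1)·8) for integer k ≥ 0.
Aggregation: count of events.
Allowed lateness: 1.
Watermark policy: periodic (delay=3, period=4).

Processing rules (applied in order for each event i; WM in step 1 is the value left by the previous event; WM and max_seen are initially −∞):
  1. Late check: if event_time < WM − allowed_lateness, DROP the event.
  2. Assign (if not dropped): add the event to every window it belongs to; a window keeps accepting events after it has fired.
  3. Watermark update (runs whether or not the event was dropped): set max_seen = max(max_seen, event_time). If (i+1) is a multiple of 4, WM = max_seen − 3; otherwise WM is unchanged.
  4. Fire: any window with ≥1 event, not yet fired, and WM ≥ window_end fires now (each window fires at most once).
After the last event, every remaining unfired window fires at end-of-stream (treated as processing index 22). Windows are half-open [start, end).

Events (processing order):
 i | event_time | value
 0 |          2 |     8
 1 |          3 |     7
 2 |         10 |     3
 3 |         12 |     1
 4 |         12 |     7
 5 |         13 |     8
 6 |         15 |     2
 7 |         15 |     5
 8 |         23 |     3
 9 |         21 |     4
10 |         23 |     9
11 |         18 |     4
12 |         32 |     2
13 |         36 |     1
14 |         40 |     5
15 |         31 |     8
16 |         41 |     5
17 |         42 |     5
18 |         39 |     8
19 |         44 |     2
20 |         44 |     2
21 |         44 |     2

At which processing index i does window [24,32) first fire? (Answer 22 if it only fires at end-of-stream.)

15

i=0 t=2 v=8: → [0,8); WM=−∞
i=1 t=3 v=7: → [0,8); WM=−∞
i=2 t=10 v=3: → [8,16); WM=−∞
i=3 t=12 v=1: → [8,16); WM=9; [0,8) fires=2
i=4 t=12 v=7: → [8,16); WM=9
i=5 t=13 v=8: → [8,16); WM=9
i=6 t=15 v=2: → [8,16); WM=9
i=7 t=15 v=5: → [8,16); WM=12
i=8 t=23 v=3: → [16,24); WM=12
i=9 t=21 v=4: → [16,24); WM=12
i=10 t=23 v=9: → [16,24); WM=12
i=11 t=18 v=4: → [16,24); WM=20; [8,16) fires=6
i=12 t=32 v=2: → [32,40); WM=20
i=13 t=36 v=1: → [32,40); WM=20
i=14 t=40 v=5: → [40,48); WM=20
i=15 t=31 v=8: → [24,32); WM=37; [16,24) fires=4 [24,32) fires=1
i=16 t=41 v=5: → [40,48); WM=37
i=17 t=42 v=5: → [40,48); WM=37
i=18 t=39 v=8: → [32,40); WM=37
i=19 t=44 v=2: → [40,48); WM=41; [32,40) fires=3
i=20 t=44 v=2: → [40,48); WM=41
i=21 t=44 v=2: → [40,48); WM=41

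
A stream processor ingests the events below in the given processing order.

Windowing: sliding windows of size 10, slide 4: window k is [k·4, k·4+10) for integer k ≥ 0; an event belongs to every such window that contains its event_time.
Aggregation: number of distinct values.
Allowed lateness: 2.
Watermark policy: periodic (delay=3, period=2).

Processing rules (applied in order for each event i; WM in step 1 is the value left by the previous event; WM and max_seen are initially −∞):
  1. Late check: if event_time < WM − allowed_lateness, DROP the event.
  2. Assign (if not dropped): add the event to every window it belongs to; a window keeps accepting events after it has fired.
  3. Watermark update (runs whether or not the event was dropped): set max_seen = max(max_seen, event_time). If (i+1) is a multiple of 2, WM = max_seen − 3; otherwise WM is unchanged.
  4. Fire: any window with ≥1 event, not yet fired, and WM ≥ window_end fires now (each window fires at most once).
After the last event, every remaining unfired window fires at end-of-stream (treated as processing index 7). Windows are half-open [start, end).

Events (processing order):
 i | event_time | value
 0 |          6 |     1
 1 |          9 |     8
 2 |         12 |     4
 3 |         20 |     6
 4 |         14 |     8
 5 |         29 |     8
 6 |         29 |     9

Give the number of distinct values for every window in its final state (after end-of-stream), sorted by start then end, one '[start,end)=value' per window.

i=0 t=6 v=1: → [4,14),[0,10); WM=−∞
i=1 t=9 v=8: → [8,18),[4,14),[0,10); WM=6
i=2 t=12 v=4: → [12,22),[8,18),[4,14); WM=6
i=3 t=20 v=6: → [20,30),[16,26),[12,22); WM=17; [0,10) fires=2 [4,14) fires=3
i=4 t=14 v=8: DROP (t<17-2); WM=17
i=5 t=29 v=8: → [28,38),[24,34),[20,30); WM=26; [8,18) fires=2 [12,22) fires=2 [16,26) fires=1
i=6 t=29 v=9: → [28,38),[24,34),[20,30); WM=26

[0,10)=2 [4,14)=3 [8,18)=2 [12,22)=2 [16,26)=1 [20,30)=3 [24,34)=2 [28,38)=2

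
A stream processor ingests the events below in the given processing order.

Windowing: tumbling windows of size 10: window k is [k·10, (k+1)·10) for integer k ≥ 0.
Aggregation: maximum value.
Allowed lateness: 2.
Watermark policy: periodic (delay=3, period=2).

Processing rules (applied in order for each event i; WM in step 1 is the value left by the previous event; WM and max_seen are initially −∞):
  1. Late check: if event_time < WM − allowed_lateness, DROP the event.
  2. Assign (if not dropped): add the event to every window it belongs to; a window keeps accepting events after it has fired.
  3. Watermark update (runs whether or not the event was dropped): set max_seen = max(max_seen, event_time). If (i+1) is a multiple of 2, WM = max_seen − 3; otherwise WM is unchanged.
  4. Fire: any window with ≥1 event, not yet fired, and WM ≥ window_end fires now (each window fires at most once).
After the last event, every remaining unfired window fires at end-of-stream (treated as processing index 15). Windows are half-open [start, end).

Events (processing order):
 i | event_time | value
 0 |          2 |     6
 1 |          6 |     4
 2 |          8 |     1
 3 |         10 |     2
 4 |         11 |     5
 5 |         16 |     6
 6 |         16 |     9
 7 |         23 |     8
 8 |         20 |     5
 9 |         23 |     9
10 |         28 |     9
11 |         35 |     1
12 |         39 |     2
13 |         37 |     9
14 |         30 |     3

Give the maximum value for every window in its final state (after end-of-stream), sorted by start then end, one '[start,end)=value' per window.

[0,10)=6 [10,20)=9 [20,30)=9 [30,40)=9

i=0 t=2 v=6: → [0,10); WM=−∞
i=1 t=6 v=4: → [0,10); WM=3
i=2 t=8 v=1: → [0,10); WM=3
i=3 t=10 v=2: → [10,20); WM=7
i=4 t=11 v=5: → [10,20); WM=7
i=5 t=16 v=6: → [10,20); WM=13; [0,10) fires=6
i=6 t=16 v=9: → [10,20); WM=13
i=7 t=23 v=8: → [20,30); WM=20; [10,20) fires=9
i=8 t=20 v=5: → [20,30); WM=20
i=9 t=23 v=9: → [20,30); WM=20
i=10 t=28 v=9: → [20,30); WM=20
i=11 t=35 v=1: → [30,40); WM=32; [20,30) fires=9
i=12 t=39 v=2: → [30,40); WM=32
i=13 t=37 v=9: → [30,40); WM=36
i=14 t=30 v=3: DROP (t<36-2); WM=36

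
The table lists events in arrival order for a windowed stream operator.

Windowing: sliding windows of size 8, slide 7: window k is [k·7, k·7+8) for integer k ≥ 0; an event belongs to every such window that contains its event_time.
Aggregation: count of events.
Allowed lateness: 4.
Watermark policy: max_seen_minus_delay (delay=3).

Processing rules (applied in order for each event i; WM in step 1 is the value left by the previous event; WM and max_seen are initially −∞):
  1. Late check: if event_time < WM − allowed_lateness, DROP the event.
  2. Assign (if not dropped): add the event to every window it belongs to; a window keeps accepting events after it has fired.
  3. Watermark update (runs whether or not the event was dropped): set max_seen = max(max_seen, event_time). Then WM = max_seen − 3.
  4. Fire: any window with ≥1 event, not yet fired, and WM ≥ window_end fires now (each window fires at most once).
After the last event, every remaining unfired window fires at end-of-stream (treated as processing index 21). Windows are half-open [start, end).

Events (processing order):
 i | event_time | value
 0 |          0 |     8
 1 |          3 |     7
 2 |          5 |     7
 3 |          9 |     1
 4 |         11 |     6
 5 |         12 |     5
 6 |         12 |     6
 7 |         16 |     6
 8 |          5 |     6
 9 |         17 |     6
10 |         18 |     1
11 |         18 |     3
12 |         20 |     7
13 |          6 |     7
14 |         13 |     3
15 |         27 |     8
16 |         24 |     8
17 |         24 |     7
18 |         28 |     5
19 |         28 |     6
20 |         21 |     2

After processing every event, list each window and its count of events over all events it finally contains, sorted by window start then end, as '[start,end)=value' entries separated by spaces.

[0,8)=3 [7,15)=5 [14,22)=6 [21,29)=6 [28,36)=2

i=0 t=0 v=8: → [0,8); WM=-3
i=1 t=3 v=7: → [0,8); WM=0
i=2 t=5 v=7: → [0,8); WM=2
i=3 t=9 v=1: → [7,15); WM=6
i=4 t=11 v=6: → [7,15); WM=8; [0,8) fires=3
i=5 t=12 v=5: → [7,15); WM=9
i=6 t=12 v=6: → [7,15); WM=9
i=7 t=16 v=6: → [14,22); WM=13
i=8 t=5 v=6: DROP (t<13-4); WM=13
i=9 t=17 v=6: → [14,22); WM=14
i=10 t=18 v=1: → [14,22); WM=15; [7,15) fires=4
i=11 t=18 v=3: → [14,22); WM=15
i=12 t=20 v=7: → [14,22); WM=17
i=13 t=6 v=7: DROP (t<17-4); WM=17
i=14 t=13 v=3: → [7,15); WM=17
i=15 t=27 v=8: → [21,29); WM=24; [14,22) fires=5
i=16 t=24 v=8: → [21,29); WM=24
i=17 t=24 v=7: → [21,29); WM=24
i=18 t=28 v=5: → [28,36),[21,29); WM=25
i=19 t=28 v=6: → [28,36),[21,29); WM=25
i=20 t=21 v=2: → [21,29),[14,22); WM=25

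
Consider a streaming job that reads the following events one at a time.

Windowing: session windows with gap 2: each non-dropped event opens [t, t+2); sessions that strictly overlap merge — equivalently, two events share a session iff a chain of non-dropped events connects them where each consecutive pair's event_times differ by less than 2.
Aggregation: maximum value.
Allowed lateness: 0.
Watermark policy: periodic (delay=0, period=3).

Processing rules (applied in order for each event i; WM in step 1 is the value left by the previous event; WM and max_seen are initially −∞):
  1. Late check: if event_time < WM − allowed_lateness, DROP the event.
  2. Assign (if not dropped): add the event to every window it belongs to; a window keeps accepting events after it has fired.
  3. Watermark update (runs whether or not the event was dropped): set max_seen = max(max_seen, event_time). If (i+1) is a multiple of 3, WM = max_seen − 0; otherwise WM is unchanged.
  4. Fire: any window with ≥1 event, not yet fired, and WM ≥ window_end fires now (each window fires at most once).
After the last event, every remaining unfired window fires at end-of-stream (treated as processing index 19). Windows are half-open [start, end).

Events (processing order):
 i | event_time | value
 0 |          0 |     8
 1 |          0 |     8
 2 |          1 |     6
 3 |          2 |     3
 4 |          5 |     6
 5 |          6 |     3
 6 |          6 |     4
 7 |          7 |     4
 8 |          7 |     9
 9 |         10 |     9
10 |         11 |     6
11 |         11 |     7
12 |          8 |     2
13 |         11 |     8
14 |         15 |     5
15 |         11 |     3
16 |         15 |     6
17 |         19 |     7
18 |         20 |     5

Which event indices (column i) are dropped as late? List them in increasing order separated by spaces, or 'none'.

i=0 t=0 v=8: → [0,2); WM=−∞
i=1 t=0 v=8: → [0,2); WM=−∞
i=2 t=1 v=6: → [0,3); WM=1
i=3 t=2 v=3: → [0,4); WM=1
i=4 t=5 v=6: → [5,7); WM=1
i=5 t=6 v=3: → [5,8); WM=6
i=6 t=6 v=4: → [5,8); WM=6
i=7 t=7 v=4: → [5,9); WM=6
i=8 t=7 v=9: → [5,9); WM=7
i=9 t=10 v=9: → [10,12); WM=7
i=10 t=11 v=6: → [10,13); WM=7
i=11 t=11 v=7: → [10,13); WM=11
i=12 t=8 v=2: DROP (t<11-0); WM=11
i=13 t=11 v=8: → [10,13); WM=11
i=14 t=15 v=5: → [15,17); WM=15
i=15 t=11 v=3: DROP (t<15-0); WM=15
i=16 t=15 v=6: → [15,17); WM=15
i=17 t=19 v=7: → [19,21); WM=19
i=18 t=20 v=5: → [19,22); WM=19

12 15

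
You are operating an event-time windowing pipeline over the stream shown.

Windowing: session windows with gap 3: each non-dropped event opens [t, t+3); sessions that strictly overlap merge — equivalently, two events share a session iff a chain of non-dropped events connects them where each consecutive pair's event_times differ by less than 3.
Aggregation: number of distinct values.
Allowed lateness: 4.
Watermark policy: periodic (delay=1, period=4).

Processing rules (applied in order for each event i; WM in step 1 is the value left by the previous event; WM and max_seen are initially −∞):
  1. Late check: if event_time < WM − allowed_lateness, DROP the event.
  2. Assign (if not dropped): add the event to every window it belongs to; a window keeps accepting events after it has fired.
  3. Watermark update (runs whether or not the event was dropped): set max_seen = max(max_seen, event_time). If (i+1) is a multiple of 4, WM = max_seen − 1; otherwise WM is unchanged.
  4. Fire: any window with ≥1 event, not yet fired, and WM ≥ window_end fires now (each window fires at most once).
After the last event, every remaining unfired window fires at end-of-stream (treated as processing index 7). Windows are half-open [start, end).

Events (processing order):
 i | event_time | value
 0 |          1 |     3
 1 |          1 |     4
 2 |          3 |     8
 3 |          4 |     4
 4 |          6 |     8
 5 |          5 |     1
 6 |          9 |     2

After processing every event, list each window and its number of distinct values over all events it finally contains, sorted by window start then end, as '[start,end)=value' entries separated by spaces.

[1,9)=4 [9,12)=1

i=0 t=1 v=3: → [1,4); WM=−∞
i=1 t=1 v=4: → [1,4); WM=−∞
i=2 t=3 v=8: → [1,6); WM=−∞
i=3 t=4 v=4: → [1,7); WM=3
i=4 t=6 v=8: → [1,9); WM=3
i=5 t=5 v=1: → [1,9); WM=3
i=6 t=9 v=2: → [9,12); WM=3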